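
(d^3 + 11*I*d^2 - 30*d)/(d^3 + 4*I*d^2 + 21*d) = (d^2 + 11*I*d - 30)/(d^2 + 4*I*d + 21)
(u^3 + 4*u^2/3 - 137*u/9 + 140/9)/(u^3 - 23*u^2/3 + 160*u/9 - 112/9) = (u + 5)/(u - 4)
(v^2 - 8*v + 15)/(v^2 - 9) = (v - 5)/(v + 3)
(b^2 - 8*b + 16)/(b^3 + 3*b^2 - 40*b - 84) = (b^2 - 8*b + 16)/(b^3 + 3*b^2 - 40*b - 84)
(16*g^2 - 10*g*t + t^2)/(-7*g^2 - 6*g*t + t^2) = (-16*g^2 + 10*g*t - t^2)/(7*g^2 + 6*g*t - t^2)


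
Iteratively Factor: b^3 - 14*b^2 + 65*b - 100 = (b - 4)*(b^2 - 10*b + 25) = (b - 5)*(b - 4)*(b - 5)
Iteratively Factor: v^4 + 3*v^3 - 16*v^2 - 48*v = (v + 4)*(v^3 - v^2 - 12*v) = v*(v + 4)*(v^2 - v - 12) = v*(v + 3)*(v + 4)*(v - 4)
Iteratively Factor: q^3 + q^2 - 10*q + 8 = (q - 1)*(q^2 + 2*q - 8) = (q - 1)*(q + 4)*(q - 2)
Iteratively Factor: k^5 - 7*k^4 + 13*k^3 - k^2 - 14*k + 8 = (k - 4)*(k^4 - 3*k^3 + k^2 + 3*k - 2) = (k - 4)*(k - 1)*(k^3 - 2*k^2 - k + 2) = (k - 4)*(k - 1)^2*(k^2 - k - 2) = (k - 4)*(k - 1)^2*(k + 1)*(k - 2)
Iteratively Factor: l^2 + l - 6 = (l + 3)*(l - 2)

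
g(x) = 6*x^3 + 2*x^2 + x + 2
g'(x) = 18*x^2 + 4*x + 1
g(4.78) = 707.77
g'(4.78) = 431.39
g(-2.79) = -115.53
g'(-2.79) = 129.95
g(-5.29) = -835.54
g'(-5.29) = 483.55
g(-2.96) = -139.04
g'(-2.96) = 146.87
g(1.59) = 32.76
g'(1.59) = 52.87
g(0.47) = 3.53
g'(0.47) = 6.86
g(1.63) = 34.93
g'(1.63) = 55.34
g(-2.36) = -68.09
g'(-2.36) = 91.81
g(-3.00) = -145.00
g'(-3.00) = 151.00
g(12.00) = 10670.00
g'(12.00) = 2641.00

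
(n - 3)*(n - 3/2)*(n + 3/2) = n^3 - 3*n^2 - 9*n/4 + 27/4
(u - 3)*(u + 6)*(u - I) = u^3 + 3*u^2 - I*u^2 - 18*u - 3*I*u + 18*I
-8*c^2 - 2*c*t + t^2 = (-4*c + t)*(2*c + t)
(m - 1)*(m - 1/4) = m^2 - 5*m/4 + 1/4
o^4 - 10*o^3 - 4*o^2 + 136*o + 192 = (o - 8)*(o - 6)*(o + 2)^2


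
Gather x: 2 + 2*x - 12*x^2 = -12*x^2 + 2*x + 2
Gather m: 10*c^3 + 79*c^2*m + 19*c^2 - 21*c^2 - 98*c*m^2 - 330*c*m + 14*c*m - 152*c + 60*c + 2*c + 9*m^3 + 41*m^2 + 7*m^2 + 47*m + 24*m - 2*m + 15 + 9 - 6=10*c^3 - 2*c^2 - 90*c + 9*m^3 + m^2*(48 - 98*c) + m*(79*c^2 - 316*c + 69) + 18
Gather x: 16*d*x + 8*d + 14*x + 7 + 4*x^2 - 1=8*d + 4*x^2 + x*(16*d + 14) + 6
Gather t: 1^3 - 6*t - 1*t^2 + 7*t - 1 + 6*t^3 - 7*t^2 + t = 6*t^3 - 8*t^2 + 2*t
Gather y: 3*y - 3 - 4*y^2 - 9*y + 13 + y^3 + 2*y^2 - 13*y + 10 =y^3 - 2*y^2 - 19*y + 20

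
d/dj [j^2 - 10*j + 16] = 2*j - 10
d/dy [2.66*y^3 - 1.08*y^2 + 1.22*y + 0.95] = 7.98*y^2 - 2.16*y + 1.22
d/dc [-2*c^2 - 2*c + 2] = -4*c - 2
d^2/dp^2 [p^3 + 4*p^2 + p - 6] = 6*p + 8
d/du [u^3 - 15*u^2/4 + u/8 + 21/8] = 3*u^2 - 15*u/2 + 1/8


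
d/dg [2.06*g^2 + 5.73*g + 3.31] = 4.12*g + 5.73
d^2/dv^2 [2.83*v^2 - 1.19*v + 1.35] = 5.66000000000000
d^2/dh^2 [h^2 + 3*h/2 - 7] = 2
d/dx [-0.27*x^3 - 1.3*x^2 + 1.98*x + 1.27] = -0.81*x^2 - 2.6*x + 1.98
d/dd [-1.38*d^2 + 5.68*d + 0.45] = 5.68 - 2.76*d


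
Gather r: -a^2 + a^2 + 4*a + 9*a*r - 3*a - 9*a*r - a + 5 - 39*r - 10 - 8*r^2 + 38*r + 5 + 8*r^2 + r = 0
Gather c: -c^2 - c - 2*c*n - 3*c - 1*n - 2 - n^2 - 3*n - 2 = -c^2 + c*(-2*n - 4) - n^2 - 4*n - 4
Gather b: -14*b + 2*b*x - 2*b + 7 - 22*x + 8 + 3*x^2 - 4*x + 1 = b*(2*x - 16) + 3*x^2 - 26*x + 16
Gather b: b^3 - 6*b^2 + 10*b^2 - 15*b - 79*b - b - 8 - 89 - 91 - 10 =b^3 + 4*b^2 - 95*b - 198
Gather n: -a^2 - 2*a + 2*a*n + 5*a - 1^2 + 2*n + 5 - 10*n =-a^2 + 3*a + n*(2*a - 8) + 4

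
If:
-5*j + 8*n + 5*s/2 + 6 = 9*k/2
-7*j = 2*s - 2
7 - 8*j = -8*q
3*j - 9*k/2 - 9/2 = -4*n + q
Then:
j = 2/7 - 2*s/7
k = -71*s/63 - 299/126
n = -9*s/8 - 61/32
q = -2*s/7 - 33/56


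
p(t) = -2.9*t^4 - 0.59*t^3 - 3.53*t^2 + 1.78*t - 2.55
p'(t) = -11.6*t^3 - 1.77*t^2 - 7.06*t + 1.78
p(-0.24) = -3.18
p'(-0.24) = 3.53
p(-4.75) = -1503.71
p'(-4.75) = 1238.57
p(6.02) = -4057.24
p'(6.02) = -2635.61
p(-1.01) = -10.36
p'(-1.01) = 19.06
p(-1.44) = -23.14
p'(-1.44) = 42.91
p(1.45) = -22.01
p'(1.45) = -47.54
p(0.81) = -4.99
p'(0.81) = -11.26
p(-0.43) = -4.02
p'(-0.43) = 5.41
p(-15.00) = -145644.75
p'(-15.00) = 38859.43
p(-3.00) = -258.63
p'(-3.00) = 320.23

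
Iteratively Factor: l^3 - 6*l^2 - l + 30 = (l + 2)*(l^2 - 8*l + 15) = (l - 5)*(l + 2)*(l - 3)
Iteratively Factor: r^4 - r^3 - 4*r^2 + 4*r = (r)*(r^3 - r^2 - 4*r + 4) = r*(r + 2)*(r^2 - 3*r + 2) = r*(r - 1)*(r + 2)*(r - 2)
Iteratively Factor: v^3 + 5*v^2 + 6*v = (v)*(v^2 + 5*v + 6) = v*(v + 3)*(v + 2)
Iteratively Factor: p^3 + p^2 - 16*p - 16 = (p + 1)*(p^2 - 16) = (p - 4)*(p + 1)*(p + 4)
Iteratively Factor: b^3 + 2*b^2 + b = (b)*(b^2 + 2*b + 1) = b*(b + 1)*(b + 1)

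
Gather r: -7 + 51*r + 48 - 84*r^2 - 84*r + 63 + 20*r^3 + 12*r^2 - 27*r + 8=20*r^3 - 72*r^2 - 60*r + 112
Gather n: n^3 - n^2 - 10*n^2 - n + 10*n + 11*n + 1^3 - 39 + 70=n^3 - 11*n^2 + 20*n + 32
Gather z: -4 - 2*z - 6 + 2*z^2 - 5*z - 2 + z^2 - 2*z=3*z^2 - 9*z - 12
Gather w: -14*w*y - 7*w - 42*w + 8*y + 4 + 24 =w*(-14*y - 49) + 8*y + 28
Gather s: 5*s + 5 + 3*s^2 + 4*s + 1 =3*s^2 + 9*s + 6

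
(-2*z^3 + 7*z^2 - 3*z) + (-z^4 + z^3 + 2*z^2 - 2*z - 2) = -z^4 - z^3 + 9*z^2 - 5*z - 2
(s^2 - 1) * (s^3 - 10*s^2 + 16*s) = s^5 - 10*s^4 + 15*s^3 + 10*s^2 - 16*s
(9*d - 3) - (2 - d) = 10*d - 5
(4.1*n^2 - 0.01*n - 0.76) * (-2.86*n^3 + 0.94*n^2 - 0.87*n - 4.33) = -11.726*n^5 + 3.8826*n^4 - 1.4028*n^3 - 18.4587*n^2 + 0.7045*n + 3.2908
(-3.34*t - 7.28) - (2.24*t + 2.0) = -5.58*t - 9.28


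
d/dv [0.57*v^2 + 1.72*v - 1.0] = 1.14*v + 1.72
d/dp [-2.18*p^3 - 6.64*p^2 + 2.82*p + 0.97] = -6.54*p^2 - 13.28*p + 2.82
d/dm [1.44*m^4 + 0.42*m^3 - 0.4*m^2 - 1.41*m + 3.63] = 5.76*m^3 + 1.26*m^2 - 0.8*m - 1.41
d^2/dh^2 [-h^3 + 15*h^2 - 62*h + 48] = 30 - 6*h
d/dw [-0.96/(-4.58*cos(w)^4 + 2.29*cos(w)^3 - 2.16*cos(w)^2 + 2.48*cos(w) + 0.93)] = (17.5872*cos(w)^3 - 6.5952*cos(w)^2 + 4.1472*cos(w) - 2.3808)*sin(w)/(-4.58*cos(w)^4 + 2.29*cos(w)^3 - 2.16*cos(w)^2 + 2.48*cos(w) + 0.93)^2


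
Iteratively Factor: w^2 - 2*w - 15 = (w - 5)*(w + 3)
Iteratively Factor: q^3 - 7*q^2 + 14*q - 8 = (q - 4)*(q^2 - 3*q + 2) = (q - 4)*(q - 2)*(q - 1)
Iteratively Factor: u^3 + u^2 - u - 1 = (u - 1)*(u^2 + 2*u + 1) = (u - 1)*(u + 1)*(u + 1)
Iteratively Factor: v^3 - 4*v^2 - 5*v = (v - 5)*(v^2 + v) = (v - 5)*(v + 1)*(v)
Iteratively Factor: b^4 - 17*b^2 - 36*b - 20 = (b + 2)*(b^3 - 2*b^2 - 13*b - 10) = (b + 1)*(b + 2)*(b^2 - 3*b - 10) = (b - 5)*(b + 1)*(b + 2)*(b + 2)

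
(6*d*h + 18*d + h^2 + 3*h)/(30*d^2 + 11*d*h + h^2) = (h + 3)/(5*d + h)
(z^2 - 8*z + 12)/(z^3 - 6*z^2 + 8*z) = (z - 6)/(z*(z - 4))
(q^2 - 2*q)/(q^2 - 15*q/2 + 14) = 2*q*(q - 2)/(2*q^2 - 15*q + 28)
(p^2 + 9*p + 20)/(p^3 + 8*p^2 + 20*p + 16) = (p + 5)/(p^2 + 4*p + 4)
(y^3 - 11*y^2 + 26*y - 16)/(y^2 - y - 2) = (y^2 - 9*y + 8)/(y + 1)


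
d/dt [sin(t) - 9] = cos(t)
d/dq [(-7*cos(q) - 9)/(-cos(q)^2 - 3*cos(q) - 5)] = (7*cos(q)^2 + 18*cos(q) - 8)*sin(q)/(cos(q)^2 + 3*cos(q) + 5)^2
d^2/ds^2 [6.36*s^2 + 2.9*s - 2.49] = 12.7200000000000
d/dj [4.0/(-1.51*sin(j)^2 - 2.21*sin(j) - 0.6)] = (12.08*sin(j) + 8.84)*cos(j)/(1.51*sin(j)^2 + 2.21*sin(j) + 0.6)^2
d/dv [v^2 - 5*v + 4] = 2*v - 5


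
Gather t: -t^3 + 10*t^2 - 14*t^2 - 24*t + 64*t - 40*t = -t^3 - 4*t^2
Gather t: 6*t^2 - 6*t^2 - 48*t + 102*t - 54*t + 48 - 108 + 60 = 0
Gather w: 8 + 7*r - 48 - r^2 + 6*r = -r^2 + 13*r - 40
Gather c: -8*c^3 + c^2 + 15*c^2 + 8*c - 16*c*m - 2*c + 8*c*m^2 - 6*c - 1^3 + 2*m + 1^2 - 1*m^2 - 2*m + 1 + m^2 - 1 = -8*c^3 + 16*c^2 + c*(8*m^2 - 16*m)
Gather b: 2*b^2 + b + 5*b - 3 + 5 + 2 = 2*b^2 + 6*b + 4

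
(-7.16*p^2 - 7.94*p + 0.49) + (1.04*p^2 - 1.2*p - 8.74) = -6.12*p^2 - 9.14*p - 8.25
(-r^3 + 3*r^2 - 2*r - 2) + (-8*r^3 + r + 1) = -9*r^3 + 3*r^2 - r - 1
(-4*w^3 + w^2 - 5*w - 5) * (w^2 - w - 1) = -4*w^5 + 5*w^4 - 2*w^3 - w^2 + 10*w + 5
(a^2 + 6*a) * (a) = a^3 + 6*a^2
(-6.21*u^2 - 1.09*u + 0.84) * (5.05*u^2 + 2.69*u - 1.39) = -31.3605*u^4 - 22.2094*u^3 + 9.9418*u^2 + 3.7747*u - 1.1676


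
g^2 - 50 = (g - 5*sqrt(2))*(g + 5*sqrt(2))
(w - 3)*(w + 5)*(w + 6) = w^3 + 8*w^2 - 3*w - 90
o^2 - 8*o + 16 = (o - 4)^2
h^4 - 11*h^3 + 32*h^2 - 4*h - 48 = (h - 6)*(h - 4)*(h - 2)*(h + 1)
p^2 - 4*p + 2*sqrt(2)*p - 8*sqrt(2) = (p - 4)*(p + 2*sqrt(2))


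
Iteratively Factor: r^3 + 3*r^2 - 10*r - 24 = (r + 4)*(r^2 - r - 6) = (r + 2)*(r + 4)*(r - 3)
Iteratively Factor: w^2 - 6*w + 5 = (w - 5)*(w - 1)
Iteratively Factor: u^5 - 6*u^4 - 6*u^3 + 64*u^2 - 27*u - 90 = (u + 1)*(u^4 - 7*u^3 + u^2 + 63*u - 90) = (u - 3)*(u + 1)*(u^3 - 4*u^2 - 11*u + 30) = (u - 3)*(u + 1)*(u + 3)*(u^2 - 7*u + 10) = (u - 5)*(u - 3)*(u + 1)*(u + 3)*(u - 2)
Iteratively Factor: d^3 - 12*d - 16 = (d + 2)*(d^2 - 2*d - 8) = (d - 4)*(d + 2)*(d + 2)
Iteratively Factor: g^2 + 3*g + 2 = (g + 2)*(g + 1)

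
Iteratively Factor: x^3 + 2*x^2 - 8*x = (x - 2)*(x^2 + 4*x) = x*(x - 2)*(x + 4)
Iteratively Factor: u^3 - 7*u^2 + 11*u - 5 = (u - 1)*(u^2 - 6*u + 5) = (u - 5)*(u - 1)*(u - 1)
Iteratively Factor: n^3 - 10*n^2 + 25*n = (n - 5)*(n^2 - 5*n) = (n - 5)^2*(n)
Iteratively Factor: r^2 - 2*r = (r)*(r - 2)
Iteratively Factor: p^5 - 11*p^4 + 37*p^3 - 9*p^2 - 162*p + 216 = (p - 3)*(p^4 - 8*p^3 + 13*p^2 + 30*p - 72) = (p - 3)^2*(p^3 - 5*p^2 - 2*p + 24) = (p - 3)^3*(p^2 - 2*p - 8) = (p - 3)^3*(p + 2)*(p - 4)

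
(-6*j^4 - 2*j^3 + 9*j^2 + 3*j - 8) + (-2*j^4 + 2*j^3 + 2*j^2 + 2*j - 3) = -8*j^4 + 11*j^2 + 5*j - 11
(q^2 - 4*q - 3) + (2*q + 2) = q^2 - 2*q - 1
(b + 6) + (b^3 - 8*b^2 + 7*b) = b^3 - 8*b^2 + 8*b + 6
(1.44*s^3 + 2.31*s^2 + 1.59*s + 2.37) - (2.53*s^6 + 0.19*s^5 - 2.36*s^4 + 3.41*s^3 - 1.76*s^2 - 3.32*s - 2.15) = -2.53*s^6 - 0.19*s^5 + 2.36*s^4 - 1.97*s^3 + 4.07*s^2 + 4.91*s + 4.52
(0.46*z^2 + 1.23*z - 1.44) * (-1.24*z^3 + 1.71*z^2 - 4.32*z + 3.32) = -0.5704*z^5 - 0.7386*z^4 + 1.9017*z^3 - 6.2488*z^2 + 10.3044*z - 4.7808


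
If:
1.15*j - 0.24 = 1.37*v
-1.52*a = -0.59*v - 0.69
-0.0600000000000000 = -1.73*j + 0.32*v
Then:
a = 0.39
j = 0.00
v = -0.17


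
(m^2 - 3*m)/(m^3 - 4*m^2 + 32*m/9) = 9*(m - 3)/(9*m^2 - 36*m + 32)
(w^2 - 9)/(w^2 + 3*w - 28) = (w^2 - 9)/(w^2 + 3*w - 28)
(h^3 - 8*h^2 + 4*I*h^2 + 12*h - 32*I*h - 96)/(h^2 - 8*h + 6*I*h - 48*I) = h - 2*I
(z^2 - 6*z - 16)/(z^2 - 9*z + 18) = (z^2 - 6*z - 16)/(z^2 - 9*z + 18)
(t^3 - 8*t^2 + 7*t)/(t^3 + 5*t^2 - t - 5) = t*(t - 7)/(t^2 + 6*t + 5)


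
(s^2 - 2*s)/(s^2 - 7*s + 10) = s/(s - 5)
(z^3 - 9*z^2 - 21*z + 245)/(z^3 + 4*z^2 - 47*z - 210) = (z - 7)/(z + 6)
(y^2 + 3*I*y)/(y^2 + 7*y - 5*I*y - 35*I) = y*(y + 3*I)/(y^2 + y*(7 - 5*I) - 35*I)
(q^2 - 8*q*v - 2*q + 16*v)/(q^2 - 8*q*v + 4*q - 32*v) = (q - 2)/(q + 4)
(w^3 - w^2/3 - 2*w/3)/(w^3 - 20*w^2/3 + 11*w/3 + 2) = w*(3*w + 2)/(3*w^2 - 17*w - 6)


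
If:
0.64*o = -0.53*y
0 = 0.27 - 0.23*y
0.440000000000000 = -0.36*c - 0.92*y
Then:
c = -4.22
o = -0.97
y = 1.17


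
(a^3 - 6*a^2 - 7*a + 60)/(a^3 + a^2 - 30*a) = (a^2 - a - 12)/(a*(a + 6))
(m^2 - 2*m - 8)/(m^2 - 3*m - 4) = (m + 2)/(m + 1)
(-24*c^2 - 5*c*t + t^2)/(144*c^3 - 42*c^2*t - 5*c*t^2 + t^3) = (3*c + t)/(-18*c^2 + 3*c*t + t^2)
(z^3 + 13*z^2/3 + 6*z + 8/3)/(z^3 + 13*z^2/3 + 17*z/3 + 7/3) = (3*z^2 + 10*z + 8)/(3*z^2 + 10*z + 7)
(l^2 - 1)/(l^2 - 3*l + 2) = (l + 1)/(l - 2)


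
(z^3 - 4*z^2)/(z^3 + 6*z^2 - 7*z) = z*(z - 4)/(z^2 + 6*z - 7)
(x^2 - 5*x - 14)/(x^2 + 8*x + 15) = (x^2 - 5*x - 14)/(x^2 + 8*x + 15)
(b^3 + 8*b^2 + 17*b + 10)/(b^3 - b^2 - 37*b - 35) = (b + 2)/(b - 7)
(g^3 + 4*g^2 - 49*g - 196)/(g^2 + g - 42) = (g^2 - 3*g - 28)/(g - 6)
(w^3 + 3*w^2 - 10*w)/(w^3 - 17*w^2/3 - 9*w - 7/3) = 3*w*(-w^2 - 3*w + 10)/(-3*w^3 + 17*w^2 + 27*w + 7)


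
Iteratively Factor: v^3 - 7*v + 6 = (v - 1)*(v^2 + v - 6) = (v - 1)*(v + 3)*(v - 2)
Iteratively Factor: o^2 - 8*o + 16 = (o - 4)*(o - 4)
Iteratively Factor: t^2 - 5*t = (t)*(t - 5)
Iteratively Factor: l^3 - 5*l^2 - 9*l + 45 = (l - 5)*(l^2 - 9) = (l - 5)*(l + 3)*(l - 3)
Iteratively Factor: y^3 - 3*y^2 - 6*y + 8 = (y - 1)*(y^2 - 2*y - 8) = (y - 1)*(y + 2)*(y - 4)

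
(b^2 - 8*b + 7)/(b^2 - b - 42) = (b - 1)/(b + 6)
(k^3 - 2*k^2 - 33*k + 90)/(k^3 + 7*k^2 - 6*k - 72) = (k - 5)/(k + 4)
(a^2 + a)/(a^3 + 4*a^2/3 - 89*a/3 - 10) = 3*a*(a + 1)/(3*a^3 + 4*a^2 - 89*a - 30)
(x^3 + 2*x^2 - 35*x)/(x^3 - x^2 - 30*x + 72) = x*(x^2 + 2*x - 35)/(x^3 - x^2 - 30*x + 72)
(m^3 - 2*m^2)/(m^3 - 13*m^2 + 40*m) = m*(m - 2)/(m^2 - 13*m + 40)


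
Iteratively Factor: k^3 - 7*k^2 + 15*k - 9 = (k - 3)*(k^2 - 4*k + 3) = (k - 3)^2*(k - 1)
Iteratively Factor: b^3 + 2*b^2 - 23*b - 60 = (b + 3)*(b^2 - b - 20) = (b + 3)*(b + 4)*(b - 5)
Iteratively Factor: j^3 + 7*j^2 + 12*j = (j + 3)*(j^2 + 4*j) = j*(j + 3)*(j + 4)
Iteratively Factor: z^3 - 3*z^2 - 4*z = (z - 4)*(z^2 + z) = z*(z - 4)*(z + 1)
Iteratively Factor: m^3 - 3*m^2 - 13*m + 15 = (m - 1)*(m^2 - 2*m - 15) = (m - 1)*(m + 3)*(m - 5)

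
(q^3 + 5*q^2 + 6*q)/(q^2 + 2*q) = q + 3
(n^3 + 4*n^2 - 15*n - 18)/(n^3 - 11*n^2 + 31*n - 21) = (n^2 + 7*n + 6)/(n^2 - 8*n + 7)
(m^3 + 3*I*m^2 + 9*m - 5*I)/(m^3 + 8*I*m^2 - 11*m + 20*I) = (m - I)/(m + 4*I)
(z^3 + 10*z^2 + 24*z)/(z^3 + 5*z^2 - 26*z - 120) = z/(z - 5)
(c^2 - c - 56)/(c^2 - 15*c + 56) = (c + 7)/(c - 7)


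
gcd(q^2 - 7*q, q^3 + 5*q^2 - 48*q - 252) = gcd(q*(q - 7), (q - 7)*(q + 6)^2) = q - 7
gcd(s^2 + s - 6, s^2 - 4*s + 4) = s - 2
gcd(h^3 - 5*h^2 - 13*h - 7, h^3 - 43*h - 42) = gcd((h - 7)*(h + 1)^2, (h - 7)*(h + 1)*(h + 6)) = h^2 - 6*h - 7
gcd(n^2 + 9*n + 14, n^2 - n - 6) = n + 2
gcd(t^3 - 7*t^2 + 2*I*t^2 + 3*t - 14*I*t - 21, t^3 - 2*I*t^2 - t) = t - I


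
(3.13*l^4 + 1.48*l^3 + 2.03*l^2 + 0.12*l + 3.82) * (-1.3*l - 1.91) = -4.069*l^5 - 7.9023*l^4 - 5.4658*l^3 - 4.0333*l^2 - 5.1952*l - 7.2962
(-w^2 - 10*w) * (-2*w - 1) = 2*w^3 + 21*w^2 + 10*w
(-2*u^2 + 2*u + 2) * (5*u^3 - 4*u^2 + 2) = -10*u^5 + 18*u^4 + 2*u^3 - 12*u^2 + 4*u + 4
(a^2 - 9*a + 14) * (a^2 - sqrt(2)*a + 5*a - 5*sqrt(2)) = a^4 - 4*a^3 - sqrt(2)*a^3 - 31*a^2 + 4*sqrt(2)*a^2 + 31*sqrt(2)*a + 70*a - 70*sqrt(2)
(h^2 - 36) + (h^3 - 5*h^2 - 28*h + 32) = h^3 - 4*h^2 - 28*h - 4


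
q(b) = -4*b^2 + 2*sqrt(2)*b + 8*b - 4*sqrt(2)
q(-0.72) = -15.53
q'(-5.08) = 51.47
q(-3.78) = -103.74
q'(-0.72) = 16.59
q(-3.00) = -74.14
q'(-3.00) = 34.83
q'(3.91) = -20.45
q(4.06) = -27.63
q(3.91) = -24.47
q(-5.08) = -163.89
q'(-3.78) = 41.07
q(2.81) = -6.81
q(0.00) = -5.66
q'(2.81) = -11.65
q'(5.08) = -29.81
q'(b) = -8*b + 2*sqrt(2) + 8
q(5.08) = -53.87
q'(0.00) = 10.83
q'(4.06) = -21.65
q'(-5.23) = 52.67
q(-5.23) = -171.70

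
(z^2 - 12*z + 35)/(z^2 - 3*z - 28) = (z - 5)/(z + 4)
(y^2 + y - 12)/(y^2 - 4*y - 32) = (y - 3)/(y - 8)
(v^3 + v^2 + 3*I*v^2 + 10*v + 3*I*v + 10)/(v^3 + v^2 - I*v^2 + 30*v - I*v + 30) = (v - 2*I)/(v - 6*I)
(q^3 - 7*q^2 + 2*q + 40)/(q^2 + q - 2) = (q^2 - 9*q + 20)/(q - 1)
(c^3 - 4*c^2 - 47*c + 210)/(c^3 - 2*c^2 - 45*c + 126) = (c - 5)/(c - 3)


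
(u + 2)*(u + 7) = u^2 + 9*u + 14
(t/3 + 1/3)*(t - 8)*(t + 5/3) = t^3/3 - 16*t^2/9 - 59*t/9 - 40/9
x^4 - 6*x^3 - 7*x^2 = x^2*(x - 7)*(x + 1)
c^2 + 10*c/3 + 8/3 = (c + 4/3)*(c + 2)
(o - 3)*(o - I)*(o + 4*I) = o^3 - 3*o^2 + 3*I*o^2 + 4*o - 9*I*o - 12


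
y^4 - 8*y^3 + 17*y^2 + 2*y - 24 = (y - 4)*(y - 3)*(y - 2)*(y + 1)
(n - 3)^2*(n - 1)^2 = n^4 - 8*n^3 + 22*n^2 - 24*n + 9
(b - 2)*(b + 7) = b^2 + 5*b - 14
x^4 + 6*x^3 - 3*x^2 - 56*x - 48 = (x - 3)*(x + 1)*(x + 4)^2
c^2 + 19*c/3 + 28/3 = (c + 7/3)*(c + 4)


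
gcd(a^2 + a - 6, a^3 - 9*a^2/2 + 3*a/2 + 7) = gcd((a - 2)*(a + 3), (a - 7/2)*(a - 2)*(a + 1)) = a - 2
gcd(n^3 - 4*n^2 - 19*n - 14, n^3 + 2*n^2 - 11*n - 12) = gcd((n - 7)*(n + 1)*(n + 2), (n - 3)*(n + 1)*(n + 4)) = n + 1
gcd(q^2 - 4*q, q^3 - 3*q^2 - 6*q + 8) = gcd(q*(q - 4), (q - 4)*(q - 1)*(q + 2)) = q - 4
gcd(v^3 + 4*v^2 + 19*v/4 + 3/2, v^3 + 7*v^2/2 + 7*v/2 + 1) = v^2 + 5*v/2 + 1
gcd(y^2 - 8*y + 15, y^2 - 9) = y - 3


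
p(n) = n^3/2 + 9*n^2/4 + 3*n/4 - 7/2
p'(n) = 3*n^2/2 + 9*n/2 + 3/4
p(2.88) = 29.27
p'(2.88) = 26.15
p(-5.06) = -14.46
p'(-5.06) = 16.39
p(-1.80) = -0.48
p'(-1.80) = -2.49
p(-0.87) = -2.78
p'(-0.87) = -2.03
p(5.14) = 127.70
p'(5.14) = 63.51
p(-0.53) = -3.34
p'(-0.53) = -1.21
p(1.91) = 9.62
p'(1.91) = 14.82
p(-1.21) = -2.00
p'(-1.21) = -2.50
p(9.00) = 550.00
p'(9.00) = 162.75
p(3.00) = 32.50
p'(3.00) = 27.75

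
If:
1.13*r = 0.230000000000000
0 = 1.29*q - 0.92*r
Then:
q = 0.15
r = 0.20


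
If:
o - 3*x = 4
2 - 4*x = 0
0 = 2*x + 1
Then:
No Solution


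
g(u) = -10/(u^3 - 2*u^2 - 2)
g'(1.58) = 1.26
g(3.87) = -0.38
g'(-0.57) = 4.05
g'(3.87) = 0.44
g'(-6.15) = 0.01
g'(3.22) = 1.61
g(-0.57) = 3.53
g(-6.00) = 0.03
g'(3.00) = 3.06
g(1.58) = 3.28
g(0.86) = 3.52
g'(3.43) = 0.98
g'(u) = -10*(-3*u^2 + 4*u)/(u^3 - 2*u^2 - 2)^2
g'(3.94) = 0.39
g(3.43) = -0.67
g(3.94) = -0.36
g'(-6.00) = 0.02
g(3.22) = -0.94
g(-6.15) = 0.03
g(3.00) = -1.43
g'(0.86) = -1.51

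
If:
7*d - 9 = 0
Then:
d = 9/7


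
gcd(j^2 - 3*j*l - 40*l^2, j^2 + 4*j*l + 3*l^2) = 1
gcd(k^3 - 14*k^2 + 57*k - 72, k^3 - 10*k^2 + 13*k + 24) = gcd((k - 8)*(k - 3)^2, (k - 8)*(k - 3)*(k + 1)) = k^2 - 11*k + 24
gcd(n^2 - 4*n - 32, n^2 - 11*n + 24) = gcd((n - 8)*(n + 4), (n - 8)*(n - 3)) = n - 8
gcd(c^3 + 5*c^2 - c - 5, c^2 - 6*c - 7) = c + 1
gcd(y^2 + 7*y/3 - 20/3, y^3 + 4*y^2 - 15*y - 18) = 1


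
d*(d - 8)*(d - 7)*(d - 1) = d^4 - 16*d^3 + 71*d^2 - 56*d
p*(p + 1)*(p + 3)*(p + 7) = p^4 + 11*p^3 + 31*p^2 + 21*p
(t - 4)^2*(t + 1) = t^3 - 7*t^2 + 8*t + 16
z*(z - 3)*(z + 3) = z^3 - 9*z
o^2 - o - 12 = (o - 4)*(o + 3)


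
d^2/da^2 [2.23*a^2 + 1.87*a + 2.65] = 4.46000000000000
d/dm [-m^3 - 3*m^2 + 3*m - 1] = -3*m^2 - 6*m + 3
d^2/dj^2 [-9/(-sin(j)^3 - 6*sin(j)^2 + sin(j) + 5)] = 9*(-9*sin(j)^6 - 66*sin(j)^5 - 130*sin(j)^4 + 69*sin(j)^3 + 89*sin(j)^2 - sin(j) + 62)/(-sin(j)*cos(j)^2 - 6*cos(j)^2 + 1)^3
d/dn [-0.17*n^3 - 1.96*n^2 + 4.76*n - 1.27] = -0.51*n^2 - 3.92*n + 4.76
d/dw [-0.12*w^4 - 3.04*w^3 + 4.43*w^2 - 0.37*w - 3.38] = -0.48*w^3 - 9.12*w^2 + 8.86*w - 0.37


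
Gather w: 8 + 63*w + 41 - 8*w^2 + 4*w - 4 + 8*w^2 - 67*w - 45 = 0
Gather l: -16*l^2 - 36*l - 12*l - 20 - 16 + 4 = -16*l^2 - 48*l - 32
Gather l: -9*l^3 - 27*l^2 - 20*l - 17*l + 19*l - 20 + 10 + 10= -9*l^3 - 27*l^2 - 18*l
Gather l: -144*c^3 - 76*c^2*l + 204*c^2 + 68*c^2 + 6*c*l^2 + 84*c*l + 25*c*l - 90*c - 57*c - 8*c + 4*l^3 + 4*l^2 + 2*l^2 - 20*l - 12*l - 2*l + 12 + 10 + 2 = -144*c^3 + 272*c^2 - 155*c + 4*l^3 + l^2*(6*c + 6) + l*(-76*c^2 + 109*c - 34) + 24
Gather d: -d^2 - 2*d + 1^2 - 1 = -d^2 - 2*d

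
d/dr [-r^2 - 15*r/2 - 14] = -2*r - 15/2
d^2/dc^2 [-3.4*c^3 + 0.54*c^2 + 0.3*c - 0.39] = 1.08 - 20.4*c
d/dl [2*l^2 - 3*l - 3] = 4*l - 3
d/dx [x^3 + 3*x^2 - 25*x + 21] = 3*x^2 + 6*x - 25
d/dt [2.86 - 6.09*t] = -6.09000000000000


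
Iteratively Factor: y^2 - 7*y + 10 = (y - 2)*(y - 5)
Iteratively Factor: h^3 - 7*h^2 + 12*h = (h - 4)*(h^2 - 3*h) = h*(h - 4)*(h - 3)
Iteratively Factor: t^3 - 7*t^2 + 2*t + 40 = (t + 2)*(t^2 - 9*t + 20) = (t - 5)*(t + 2)*(t - 4)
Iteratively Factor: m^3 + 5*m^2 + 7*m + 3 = (m + 1)*(m^2 + 4*m + 3) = (m + 1)^2*(m + 3)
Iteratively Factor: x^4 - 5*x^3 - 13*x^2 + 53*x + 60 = (x + 1)*(x^3 - 6*x^2 - 7*x + 60) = (x + 1)*(x + 3)*(x^2 - 9*x + 20) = (x - 5)*(x + 1)*(x + 3)*(x - 4)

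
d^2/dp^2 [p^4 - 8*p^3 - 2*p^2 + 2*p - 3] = 12*p^2 - 48*p - 4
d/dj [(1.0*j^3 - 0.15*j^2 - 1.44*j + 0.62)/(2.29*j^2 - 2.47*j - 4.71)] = (2.29*j^4 - 4.94*j^3 - 10.4619*j^2 - 1.4266*j + 8.3138)/(5.2441*j^4 - 11.3126*j^3 - 15.4709*j^2 + 23.2674*j + 22.1841)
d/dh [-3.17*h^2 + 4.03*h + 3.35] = 4.03 - 6.34*h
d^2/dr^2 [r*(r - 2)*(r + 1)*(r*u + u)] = 6*u*(2*r^2 - 1)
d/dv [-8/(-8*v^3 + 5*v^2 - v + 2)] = 8*(-24*v^2 + 10*v - 1)/(8*v^3 - 5*v^2 + v - 2)^2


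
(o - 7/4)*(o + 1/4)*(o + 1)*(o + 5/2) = o^4 + 2*o^3 - 51*o^2/16 - 169*o/32 - 35/32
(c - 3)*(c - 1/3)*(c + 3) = c^3 - c^2/3 - 9*c + 3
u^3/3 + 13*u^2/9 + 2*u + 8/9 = (u/3 + 1/3)*(u + 4/3)*(u + 2)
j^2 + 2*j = j*(j + 2)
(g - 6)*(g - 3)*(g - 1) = g^3 - 10*g^2 + 27*g - 18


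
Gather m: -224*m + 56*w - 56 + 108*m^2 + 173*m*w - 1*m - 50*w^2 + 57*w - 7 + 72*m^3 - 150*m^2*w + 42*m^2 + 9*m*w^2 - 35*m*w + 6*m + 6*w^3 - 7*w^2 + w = 72*m^3 + m^2*(150 - 150*w) + m*(9*w^2 + 138*w - 219) + 6*w^3 - 57*w^2 + 114*w - 63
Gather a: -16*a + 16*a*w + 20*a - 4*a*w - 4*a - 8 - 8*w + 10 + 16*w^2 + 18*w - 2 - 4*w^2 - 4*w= 12*a*w + 12*w^2 + 6*w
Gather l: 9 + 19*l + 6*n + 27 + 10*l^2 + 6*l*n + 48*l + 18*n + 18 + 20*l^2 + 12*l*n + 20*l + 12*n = 30*l^2 + l*(18*n + 87) + 36*n + 54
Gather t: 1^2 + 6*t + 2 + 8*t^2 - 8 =8*t^2 + 6*t - 5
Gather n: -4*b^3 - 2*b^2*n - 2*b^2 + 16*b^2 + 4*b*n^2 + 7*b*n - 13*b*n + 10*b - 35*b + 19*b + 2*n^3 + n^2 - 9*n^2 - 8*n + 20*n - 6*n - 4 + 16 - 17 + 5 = -4*b^3 + 14*b^2 - 6*b + 2*n^3 + n^2*(4*b - 8) + n*(-2*b^2 - 6*b + 6)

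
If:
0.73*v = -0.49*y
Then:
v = -0.671232876712329*y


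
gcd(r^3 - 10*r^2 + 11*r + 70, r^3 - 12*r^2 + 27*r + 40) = r - 5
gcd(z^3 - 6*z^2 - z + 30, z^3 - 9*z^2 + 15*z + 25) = z - 5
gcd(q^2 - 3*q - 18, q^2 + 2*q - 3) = q + 3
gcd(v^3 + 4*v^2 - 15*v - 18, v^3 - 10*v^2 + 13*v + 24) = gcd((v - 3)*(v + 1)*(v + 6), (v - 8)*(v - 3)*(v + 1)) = v^2 - 2*v - 3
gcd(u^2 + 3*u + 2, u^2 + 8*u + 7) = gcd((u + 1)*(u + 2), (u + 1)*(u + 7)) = u + 1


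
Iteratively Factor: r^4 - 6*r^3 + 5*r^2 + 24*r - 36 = (r - 3)*(r^3 - 3*r^2 - 4*r + 12) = (r - 3)*(r + 2)*(r^2 - 5*r + 6) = (r - 3)^2*(r + 2)*(r - 2)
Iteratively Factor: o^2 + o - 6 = (o + 3)*(o - 2)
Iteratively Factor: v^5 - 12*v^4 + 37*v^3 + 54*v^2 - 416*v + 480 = (v + 3)*(v^4 - 15*v^3 + 82*v^2 - 192*v + 160) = (v - 2)*(v + 3)*(v^3 - 13*v^2 + 56*v - 80) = (v - 4)*(v - 2)*(v + 3)*(v^2 - 9*v + 20) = (v - 5)*(v - 4)*(v - 2)*(v + 3)*(v - 4)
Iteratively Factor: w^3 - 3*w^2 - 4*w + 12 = (w - 2)*(w^2 - w - 6) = (w - 3)*(w - 2)*(w + 2)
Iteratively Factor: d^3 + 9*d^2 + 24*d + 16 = (d + 4)*(d^2 + 5*d + 4) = (d + 4)^2*(d + 1)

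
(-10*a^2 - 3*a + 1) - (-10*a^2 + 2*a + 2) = -5*a - 1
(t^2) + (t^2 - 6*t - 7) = 2*t^2 - 6*t - 7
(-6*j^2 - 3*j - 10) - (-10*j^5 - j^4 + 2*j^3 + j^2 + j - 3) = 10*j^5 + j^4 - 2*j^3 - 7*j^2 - 4*j - 7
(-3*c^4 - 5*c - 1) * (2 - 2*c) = 6*c^5 - 6*c^4 + 10*c^2 - 8*c - 2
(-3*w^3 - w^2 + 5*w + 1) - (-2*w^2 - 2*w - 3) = -3*w^3 + w^2 + 7*w + 4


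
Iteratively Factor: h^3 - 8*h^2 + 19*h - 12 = (h - 1)*(h^2 - 7*h + 12) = (h - 4)*(h - 1)*(h - 3)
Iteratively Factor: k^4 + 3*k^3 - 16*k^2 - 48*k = (k + 4)*(k^3 - k^2 - 12*k) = (k + 3)*(k + 4)*(k^2 - 4*k) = k*(k + 3)*(k + 4)*(k - 4)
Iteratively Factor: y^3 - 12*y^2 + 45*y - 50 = (y - 2)*(y^2 - 10*y + 25) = (y - 5)*(y - 2)*(y - 5)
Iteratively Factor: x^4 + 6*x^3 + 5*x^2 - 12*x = (x - 1)*(x^3 + 7*x^2 + 12*x) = x*(x - 1)*(x^2 + 7*x + 12) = x*(x - 1)*(x + 3)*(x + 4)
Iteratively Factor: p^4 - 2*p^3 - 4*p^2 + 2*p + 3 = (p + 1)*(p^3 - 3*p^2 - p + 3) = (p - 1)*(p + 1)*(p^2 - 2*p - 3) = (p - 3)*(p - 1)*(p + 1)*(p + 1)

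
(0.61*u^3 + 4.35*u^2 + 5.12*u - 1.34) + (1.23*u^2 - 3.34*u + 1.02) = 0.61*u^3 + 5.58*u^2 + 1.78*u - 0.32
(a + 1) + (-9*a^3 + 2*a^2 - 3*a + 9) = -9*a^3 + 2*a^2 - 2*a + 10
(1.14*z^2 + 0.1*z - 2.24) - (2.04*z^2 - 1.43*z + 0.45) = -0.9*z^2 + 1.53*z - 2.69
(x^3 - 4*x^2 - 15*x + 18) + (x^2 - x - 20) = x^3 - 3*x^2 - 16*x - 2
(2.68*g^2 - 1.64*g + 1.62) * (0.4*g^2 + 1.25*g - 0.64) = 1.072*g^4 + 2.694*g^3 - 3.1172*g^2 + 3.0746*g - 1.0368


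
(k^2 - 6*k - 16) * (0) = 0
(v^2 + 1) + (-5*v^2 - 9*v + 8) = -4*v^2 - 9*v + 9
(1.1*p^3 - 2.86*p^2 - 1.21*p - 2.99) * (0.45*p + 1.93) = 0.495*p^4 + 0.836*p^3 - 6.0643*p^2 - 3.6808*p - 5.7707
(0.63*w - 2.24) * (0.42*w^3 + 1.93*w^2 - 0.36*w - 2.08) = 0.2646*w^4 + 0.2751*w^3 - 4.55*w^2 - 0.504*w + 4.6592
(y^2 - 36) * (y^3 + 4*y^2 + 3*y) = y^5 + 4*y^4 - 33*y^3 - 144*y^2 - 108*y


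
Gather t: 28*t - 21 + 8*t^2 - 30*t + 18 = 8*t^2 - 2*t - 3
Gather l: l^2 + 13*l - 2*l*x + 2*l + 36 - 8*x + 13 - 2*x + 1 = l^2 + l*(15 - 2*x) - 10*x + 50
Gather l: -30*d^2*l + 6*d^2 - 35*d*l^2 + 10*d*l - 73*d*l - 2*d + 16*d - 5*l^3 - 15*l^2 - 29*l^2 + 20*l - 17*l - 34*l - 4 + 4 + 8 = 6*d^2 + 14*d - 5*l^3 + l^2*(-35*d - 44) + l*(-30*d^2 - 63*d - 31) + 8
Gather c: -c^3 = -c^3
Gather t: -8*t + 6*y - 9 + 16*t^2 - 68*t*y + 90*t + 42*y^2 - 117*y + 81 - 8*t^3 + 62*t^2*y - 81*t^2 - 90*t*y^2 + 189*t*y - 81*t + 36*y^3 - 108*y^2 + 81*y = -8*t^3 + t^2*(62*y - 65) + t*(-90*y^2 + 121*y + 1) + 36*y^3 - 66*y^2 - 30*y + 72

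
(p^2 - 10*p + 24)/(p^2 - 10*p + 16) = (p^2 - 10*p + 24)/(p^2 - 10*p + 16)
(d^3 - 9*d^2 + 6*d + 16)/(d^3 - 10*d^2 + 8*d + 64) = (d^2 - d - 2)/(d^2 - 2*d - 8)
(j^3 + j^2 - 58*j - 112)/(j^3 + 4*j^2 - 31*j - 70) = (j - 8)/(j - 5)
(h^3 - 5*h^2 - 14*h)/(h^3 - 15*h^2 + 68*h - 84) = h*(h + 2)/(h^2 - 8*h + 12)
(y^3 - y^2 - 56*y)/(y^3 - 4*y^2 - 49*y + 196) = y*(y - 8)/(y^2 - 11*y + 28)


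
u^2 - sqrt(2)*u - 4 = (u - 2*sqrt(2))*(u + sqrt(2))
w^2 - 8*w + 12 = (w - 6)*(w - 2)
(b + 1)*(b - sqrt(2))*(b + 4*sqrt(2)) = b^3 + b^2 + 3*sqrt(2)*b^2 - 8*b + 3*sqrt(2)*b - 8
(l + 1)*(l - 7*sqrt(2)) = l^2 - 7*sqrt(2)*l + l - 7*sqrt(2)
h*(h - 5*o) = h^2 - 5*h*o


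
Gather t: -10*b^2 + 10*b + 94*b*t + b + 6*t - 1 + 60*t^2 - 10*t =-10*b^2 + 11*b + 60*t^2 + t*(94*b - 4) - 1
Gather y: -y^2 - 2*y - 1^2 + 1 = -y^2 - 2*y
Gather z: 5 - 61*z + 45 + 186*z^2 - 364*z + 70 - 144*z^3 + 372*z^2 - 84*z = -144*z^3 + 558*z^2 - 509*z + 120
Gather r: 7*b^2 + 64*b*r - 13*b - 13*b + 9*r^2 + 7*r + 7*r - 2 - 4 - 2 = 7*b^2 - 26*b + 9*r^2 + r*(64*b + 14) - 8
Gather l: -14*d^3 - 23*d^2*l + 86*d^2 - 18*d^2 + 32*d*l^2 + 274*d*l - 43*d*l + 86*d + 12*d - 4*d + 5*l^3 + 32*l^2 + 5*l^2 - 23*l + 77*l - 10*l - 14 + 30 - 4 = -14*d^3 + 68*d^2 + 94*d + 5*l^3 + l^2*(32*d + 37) + l*(-23*d^2 + 231*d + 44) + 12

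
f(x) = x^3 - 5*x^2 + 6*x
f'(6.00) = 54.00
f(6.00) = 72.00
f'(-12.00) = 558.00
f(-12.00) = -2520.00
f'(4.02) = 14.28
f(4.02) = 8.28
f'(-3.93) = 91.63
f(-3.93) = -161.50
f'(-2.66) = 53.83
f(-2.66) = -70.16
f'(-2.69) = 54.61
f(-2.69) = -71.79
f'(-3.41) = 74.98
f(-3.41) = -118.25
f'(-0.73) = 14.90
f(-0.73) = -7.43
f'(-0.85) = 16.67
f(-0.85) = -9.33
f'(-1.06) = 19.97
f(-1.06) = -13.17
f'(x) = 3*x^2 - 10*x + 6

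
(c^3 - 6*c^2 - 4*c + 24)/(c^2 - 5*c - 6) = (c^2 - 4)/(c + 1)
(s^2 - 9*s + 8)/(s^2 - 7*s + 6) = (s - 8)/(s - 6)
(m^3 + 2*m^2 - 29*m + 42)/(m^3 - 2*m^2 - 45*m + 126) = (m - 2)/(m - 6)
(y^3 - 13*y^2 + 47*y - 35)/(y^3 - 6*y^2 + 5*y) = (y - 7)/y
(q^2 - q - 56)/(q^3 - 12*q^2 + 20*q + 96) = (q + 7)/(q^2 - 4*q - 12)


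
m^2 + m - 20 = (m - 4)*(m + 5)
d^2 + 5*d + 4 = (d + 1)*(d + 4)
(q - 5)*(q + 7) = q^2 + 2*q - 35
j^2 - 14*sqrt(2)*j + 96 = (j - 8*sqrt(2))*(j - 6*sqrt(2))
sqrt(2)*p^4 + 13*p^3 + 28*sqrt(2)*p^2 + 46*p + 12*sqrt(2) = (p + sqrt(2))*(p + 2*sqrt(2))*(p + 3*sqrt(2))*(sqrt(2)*p + 1)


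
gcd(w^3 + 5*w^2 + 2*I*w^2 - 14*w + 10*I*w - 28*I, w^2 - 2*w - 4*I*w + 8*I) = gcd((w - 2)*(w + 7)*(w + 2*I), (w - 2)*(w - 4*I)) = w - 2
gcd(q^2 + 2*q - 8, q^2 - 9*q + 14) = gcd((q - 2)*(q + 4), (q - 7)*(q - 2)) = q - 2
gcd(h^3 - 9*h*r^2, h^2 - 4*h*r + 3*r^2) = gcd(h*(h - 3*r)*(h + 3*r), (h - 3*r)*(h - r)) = -h + 3*r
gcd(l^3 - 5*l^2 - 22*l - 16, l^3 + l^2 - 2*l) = l + 2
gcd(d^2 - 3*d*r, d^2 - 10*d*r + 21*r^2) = -d + 3*r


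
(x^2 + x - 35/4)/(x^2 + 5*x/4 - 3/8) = 2*(4*x^2 + 4*x - 35)/(8*x^2 + 10*x - 3)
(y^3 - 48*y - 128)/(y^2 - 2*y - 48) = (y^2 + 8*y + 16)/(y + 6)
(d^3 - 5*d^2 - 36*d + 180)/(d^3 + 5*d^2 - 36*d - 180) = (d - 5)/(d + 5)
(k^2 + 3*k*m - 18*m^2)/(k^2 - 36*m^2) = (k - 3*m)/(k - 6*m)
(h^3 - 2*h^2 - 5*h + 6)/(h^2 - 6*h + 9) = (h^2 + h - 2)/(h - 3)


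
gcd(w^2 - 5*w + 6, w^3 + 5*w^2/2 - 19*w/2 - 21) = w - 3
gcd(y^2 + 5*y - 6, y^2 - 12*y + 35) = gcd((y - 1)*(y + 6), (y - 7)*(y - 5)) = 1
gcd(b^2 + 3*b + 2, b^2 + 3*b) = 1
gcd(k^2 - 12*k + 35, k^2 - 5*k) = k - 5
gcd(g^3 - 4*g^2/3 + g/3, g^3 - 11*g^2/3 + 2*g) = g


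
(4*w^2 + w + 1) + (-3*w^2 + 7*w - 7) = w^2 + 8*w - 6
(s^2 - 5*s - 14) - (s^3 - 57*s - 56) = -s^3 + s^2 + 52*s + 42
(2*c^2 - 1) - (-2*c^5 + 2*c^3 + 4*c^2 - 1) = 2*c^5 - 2*c^3 - 2*c^2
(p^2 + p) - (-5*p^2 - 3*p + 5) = 6*p^2 + 4*p - 5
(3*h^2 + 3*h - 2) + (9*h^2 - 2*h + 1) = 12*h^2 + h - 1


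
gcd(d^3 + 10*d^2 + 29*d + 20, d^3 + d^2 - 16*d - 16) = d^2 + 5*d + 4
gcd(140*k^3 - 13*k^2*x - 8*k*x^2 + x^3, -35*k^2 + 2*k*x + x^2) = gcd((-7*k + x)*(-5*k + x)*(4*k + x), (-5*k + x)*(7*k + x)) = -5*k + x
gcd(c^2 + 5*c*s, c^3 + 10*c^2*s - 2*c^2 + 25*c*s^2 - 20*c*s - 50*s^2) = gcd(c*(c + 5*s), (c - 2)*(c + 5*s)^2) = c + 5*s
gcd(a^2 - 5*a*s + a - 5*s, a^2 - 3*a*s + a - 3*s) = a + 1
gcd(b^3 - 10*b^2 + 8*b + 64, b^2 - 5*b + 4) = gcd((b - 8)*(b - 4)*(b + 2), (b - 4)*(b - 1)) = b - 4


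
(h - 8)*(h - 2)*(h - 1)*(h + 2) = h^4 - 9*h^3 + 4*h^2 + 36*h - 32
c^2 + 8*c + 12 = (c + 2)*(c + 6)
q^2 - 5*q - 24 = (q - 8)*(q + 3)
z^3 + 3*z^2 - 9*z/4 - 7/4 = (z - 1)*(z + 1/2)*(z + 7/2)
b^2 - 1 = (b - 1)*(b + 1)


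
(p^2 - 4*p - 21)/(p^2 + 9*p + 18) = (p - 7)/(p + 6)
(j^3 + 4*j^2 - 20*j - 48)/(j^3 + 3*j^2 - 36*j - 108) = (j^2 - 2*j - 8)/(j^2 - 3*j - 18)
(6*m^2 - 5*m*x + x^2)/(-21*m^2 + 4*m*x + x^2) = (-2*m + x)/(7*m + x)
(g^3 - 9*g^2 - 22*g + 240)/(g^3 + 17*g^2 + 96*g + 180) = (g^2 - 14*g + 48)/(g^2 + 12*g + 36)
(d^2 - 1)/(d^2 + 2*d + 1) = (d - 1)/(d + 1)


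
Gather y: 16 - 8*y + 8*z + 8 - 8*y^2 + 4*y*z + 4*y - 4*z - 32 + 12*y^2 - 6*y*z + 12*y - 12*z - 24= 4*y^2 + y*(8 - 2*z) - 8*z - 32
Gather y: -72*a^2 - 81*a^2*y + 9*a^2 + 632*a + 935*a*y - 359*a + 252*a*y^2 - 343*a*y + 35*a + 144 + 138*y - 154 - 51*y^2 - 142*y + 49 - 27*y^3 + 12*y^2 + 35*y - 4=-63*a^2 + 308*a - 27*y^3 + y^2*(252*a - 39) + y*(-81*a^2 + 592*a + 31) + 35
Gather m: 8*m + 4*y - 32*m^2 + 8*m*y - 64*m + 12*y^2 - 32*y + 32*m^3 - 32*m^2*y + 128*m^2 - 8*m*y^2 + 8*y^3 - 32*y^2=32*m^3 + m^2*(96 - 32*y) + m*(-8*y^2 + 8*y - 56) + 8*y^3 - 20*y^2 - 28*y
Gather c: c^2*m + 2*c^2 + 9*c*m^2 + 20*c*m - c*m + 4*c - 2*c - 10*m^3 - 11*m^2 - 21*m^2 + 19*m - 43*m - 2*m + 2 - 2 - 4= c^2*(m + 2) + c*(9*m^2 + 19*m + 2) - 10*m^3 - 32*m^2 - 26*m - 4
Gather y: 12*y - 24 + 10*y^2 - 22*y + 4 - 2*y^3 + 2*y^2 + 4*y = -2*y^3 + 12*y^2 - 6*y - 20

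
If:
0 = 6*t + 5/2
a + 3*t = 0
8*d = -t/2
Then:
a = 5/4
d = 5/192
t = -5/12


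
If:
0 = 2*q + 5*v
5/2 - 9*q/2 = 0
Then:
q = 5/9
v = -2/9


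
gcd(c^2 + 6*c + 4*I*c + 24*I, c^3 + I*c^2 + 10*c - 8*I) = c + 4*I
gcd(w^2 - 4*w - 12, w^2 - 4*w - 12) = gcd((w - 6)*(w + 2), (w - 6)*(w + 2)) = w^2 - 4*w - 12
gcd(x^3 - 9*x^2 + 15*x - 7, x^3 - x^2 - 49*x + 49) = x^2 - 8*x + 7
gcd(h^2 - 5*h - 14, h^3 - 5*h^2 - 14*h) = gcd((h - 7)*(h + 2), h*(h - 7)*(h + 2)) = h^2 - 5*h - 14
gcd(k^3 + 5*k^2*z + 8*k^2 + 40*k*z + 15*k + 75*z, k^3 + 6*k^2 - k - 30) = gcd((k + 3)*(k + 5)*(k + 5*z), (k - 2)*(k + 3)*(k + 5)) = k^2 + 8*k + 15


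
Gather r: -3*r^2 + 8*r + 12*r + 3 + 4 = -3*r^2 + 20*r + 7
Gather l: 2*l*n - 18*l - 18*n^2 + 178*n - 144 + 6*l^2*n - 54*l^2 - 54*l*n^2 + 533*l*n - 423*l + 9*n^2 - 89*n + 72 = l^2*(6*n - 54) + l*(-54*n^2 + 535*n - 441) - 9*n^2 + 89*n - 72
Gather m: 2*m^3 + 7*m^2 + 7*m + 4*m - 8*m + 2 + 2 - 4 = 2*m^3 + 7*m^2 + 3*m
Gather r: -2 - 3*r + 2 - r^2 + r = -r^2 - 2*r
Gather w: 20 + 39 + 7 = 66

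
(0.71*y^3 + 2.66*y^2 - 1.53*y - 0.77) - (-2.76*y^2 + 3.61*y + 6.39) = 0.71*y^3 + 5.42*y^2 - 5.14*y - 7.16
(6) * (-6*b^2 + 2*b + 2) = -36*b^2 + 12*b + 12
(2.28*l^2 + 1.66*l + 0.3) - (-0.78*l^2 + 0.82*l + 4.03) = 3.06*l^2 + 0.84*l - 3.73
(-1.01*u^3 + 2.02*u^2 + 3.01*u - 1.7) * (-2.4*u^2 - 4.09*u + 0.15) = 2.424*u^5 - 0.7171*u^4 - 15.6373*u^3 - 7.9279*u^2 + 7.4045*u - 0.255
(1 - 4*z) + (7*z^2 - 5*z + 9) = 7*z^2 - 9*z + 10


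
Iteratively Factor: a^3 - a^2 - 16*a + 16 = (a - 1)*(a^2 - 16) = (a - 4)*(a - 1)*(a + 4)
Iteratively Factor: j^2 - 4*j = (j)*(j - 4)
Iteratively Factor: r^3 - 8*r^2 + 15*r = (r - 3)*(r^2 - 5*r) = r*(r - 3)*(r - 5)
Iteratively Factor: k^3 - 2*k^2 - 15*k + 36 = (k + 4)*(k^2 - 6*k + 9) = (k - 3)*(k + 4)*(k - 3)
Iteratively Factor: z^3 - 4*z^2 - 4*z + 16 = (z + 2)*(z^2 - 6*z + 8) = (z - 4)*(z + 2)*(z - 2)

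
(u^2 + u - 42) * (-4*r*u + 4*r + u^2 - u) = -4*r*u^3 + 172*r*u - 168*r + u^4 - 43*u^2 + 42*u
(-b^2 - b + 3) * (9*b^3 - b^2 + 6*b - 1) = -9*b^5 - 8*b^4 + 22*b^3 - 8*b^2 + 19*b - 3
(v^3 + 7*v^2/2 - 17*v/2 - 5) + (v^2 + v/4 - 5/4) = v^3 + 9*v^2/2 - 33*v/4 - 25/4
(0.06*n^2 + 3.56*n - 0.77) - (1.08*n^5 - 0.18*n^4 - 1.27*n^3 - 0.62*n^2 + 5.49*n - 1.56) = -1.08*n^5 + 0.18*n^4 + 1.27*n^3 + 0.68*n^2 - 1.93*n + 0.79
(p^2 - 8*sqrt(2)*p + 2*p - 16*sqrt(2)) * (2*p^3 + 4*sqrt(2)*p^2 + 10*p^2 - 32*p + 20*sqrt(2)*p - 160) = 2*p^5 - 12*sqrt(2)*p^4 + 14*p^4 - 84*sqrt(2)*p^3 - 76*p^3 - 672*p^2 + 136*sqrt(2)*p^2 - 960*p + 1792*sqrt(2)*p + 2560*sqrt(2)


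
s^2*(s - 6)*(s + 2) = s^4 - 4*s^3 - 12*s^2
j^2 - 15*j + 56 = (j - 8)*(j - 7)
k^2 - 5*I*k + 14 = (k - 7*I)*(k + 2*I)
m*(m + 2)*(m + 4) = m^3 + 6*m^2 + 8*m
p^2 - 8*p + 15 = (p - 5)*(p - 3)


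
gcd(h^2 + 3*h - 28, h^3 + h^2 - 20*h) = h - 4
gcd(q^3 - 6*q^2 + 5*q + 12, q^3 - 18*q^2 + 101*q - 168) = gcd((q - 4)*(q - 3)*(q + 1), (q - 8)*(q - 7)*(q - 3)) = q - 3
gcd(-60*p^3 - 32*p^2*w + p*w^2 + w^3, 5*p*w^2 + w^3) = 5*p + w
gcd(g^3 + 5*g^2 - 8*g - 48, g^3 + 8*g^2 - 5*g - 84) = g^2 + g - 12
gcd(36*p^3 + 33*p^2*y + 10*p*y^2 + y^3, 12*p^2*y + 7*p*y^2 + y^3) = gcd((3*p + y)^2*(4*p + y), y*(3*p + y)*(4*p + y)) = 12*p^2 + 7*p*y + y^2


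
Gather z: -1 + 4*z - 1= 4*z - 2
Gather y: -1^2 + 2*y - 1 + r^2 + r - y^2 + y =r^2 + r - y^2 + 3*y - 2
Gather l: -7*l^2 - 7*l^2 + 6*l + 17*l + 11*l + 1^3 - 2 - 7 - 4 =-14*l^2 + 34*l - 12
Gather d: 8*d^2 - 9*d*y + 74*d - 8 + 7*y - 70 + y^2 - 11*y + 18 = 8*d^2 + d*(74 - 9*y) + y^2 - 4*y - 60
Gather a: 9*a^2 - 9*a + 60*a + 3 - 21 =9*a^2 + 51*a - 18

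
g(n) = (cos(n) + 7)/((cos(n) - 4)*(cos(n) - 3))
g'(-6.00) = -0.34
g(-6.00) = 1.28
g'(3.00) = -0.03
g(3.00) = 0.30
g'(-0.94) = 0.63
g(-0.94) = 0.92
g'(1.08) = -0.60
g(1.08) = 0.84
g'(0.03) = -0.04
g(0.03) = 1.33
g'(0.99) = -0.62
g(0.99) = 0.89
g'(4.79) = 0.45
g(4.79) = 0.62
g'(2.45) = -0.14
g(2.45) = 0.35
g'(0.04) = -0.05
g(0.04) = 1.33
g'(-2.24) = 0.19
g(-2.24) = 0.38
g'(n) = -sin(n)/((cos(n) - 4)*(cos(n) - 3)) + (cos(n) + 7)*sin(n)/((cos(n) - 4)*(cos(n) - 3)^2) + (cos(n) + 7)*sin(n)/((cos(n) - 4)^2*(cos(n) - 3)) = (cos(n)^2 + 14*cos(n) - 61)*sin(n)/((cos(n) - 4)^2*(cos(n) - 3)^2)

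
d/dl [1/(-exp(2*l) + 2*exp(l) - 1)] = 2*(exp(l) - 1)*exp(l)/(exp(2*l) - 2*exp(l) + 1)^2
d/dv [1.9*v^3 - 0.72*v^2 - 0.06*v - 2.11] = 5.7*v^2 - 1.44*v - 0.06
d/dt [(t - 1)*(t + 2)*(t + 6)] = 3*t^2 + 14*t + 4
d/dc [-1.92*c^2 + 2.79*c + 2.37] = 2.79 - 3.84*c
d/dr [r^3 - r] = 3*r^2 - 1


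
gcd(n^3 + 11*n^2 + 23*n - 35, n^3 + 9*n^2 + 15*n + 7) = n + 7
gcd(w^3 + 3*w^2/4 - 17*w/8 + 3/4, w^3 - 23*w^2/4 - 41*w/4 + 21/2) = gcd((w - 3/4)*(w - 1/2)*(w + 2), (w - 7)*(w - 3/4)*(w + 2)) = w^2 + 5*w/4 - 3/2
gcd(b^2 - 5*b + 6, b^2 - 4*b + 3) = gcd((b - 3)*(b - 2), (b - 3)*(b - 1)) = b - 3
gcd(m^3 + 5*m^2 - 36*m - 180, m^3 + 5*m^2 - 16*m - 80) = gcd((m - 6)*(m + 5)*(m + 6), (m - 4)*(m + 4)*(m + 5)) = m + 5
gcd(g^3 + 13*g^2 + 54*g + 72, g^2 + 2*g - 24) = g + 6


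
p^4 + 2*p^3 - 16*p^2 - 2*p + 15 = (p - 3)*(p - 1)*(p + 1)*(p + 5)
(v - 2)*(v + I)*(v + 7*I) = v^3 - 2*v^2 + 8*I*v^2 - 7*v - 16*I*v + 14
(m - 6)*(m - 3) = m^2 - 9*m + 18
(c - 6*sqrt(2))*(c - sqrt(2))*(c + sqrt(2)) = c^3 - 6*sqrt(2)*c^2 - 2*c + 12*sqrt(2)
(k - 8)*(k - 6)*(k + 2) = k^3 - 12*k^2 + 20*k + 96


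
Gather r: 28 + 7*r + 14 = 7*r + 42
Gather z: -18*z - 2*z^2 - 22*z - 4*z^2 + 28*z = -6*z^2 - 12*z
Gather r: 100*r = 100*r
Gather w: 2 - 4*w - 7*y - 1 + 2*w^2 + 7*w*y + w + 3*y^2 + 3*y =2*w^2 + w*(7*y - 3) + 3*y^2 - 4*y + 1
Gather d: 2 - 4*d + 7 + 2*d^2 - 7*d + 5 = 2*d^2 - 11*d + 14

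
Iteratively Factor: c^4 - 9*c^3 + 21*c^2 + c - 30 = (c - 5)*(c^3 - 4*c^2 + c + 6) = (c - 5)*(c - 3)*(c^2 - c - 2) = (c - 5)*(c - 3)*(c - 2)*(c + 1)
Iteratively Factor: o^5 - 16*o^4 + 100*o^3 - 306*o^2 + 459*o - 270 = (o - 3)*(o^4 - 13*o^3 + 61*o^2 - 123*o + 90) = (o - 3)*(o - 2)*(o^3 - 11*o^2 + 39*o - 45) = (o - 3)^2*(o - 2)*(o^2 - 8*o + 15) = (o - 5)*(o - 3)^2*(o - 2)*(o - 3)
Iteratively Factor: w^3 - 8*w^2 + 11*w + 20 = (w - 5)*(w^2 - 3*w - 4) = (w - 5)*(w - 4)*(w + 1)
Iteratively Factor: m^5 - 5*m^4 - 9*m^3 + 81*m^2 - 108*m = (m - 3)*(m^4 - 2*m^3 - 15*m^2 + 36*m) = (m - 3)*(m + 4)*(m^3 - 6*m^2 + 9*m) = (m - 3)^2*(m + 4)*(m^2 - 3*m) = (m - 3)^3*(m + 4)*(m)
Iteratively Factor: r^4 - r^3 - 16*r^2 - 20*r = (r - 5)*(r^3 + 4*r^2 + 4*r) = (r - 5)*(r + 2)*(r^2 + 2*r) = r*(r - 5)*(r + 2)*(r + 2)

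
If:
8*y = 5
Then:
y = 5/8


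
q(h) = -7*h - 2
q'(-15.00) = -7.00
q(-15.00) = 103.00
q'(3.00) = -7.00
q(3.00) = -23.00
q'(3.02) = -7.00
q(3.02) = -23.14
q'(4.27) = -7.00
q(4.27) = -31.89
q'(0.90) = -7.00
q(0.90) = -8.30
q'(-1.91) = -7.00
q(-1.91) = 11.37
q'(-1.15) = -7.00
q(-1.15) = 6.05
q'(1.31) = -7.00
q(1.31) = -11.17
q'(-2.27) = -7.00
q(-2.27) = 13.89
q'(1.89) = -7.00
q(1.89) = -15.23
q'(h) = -7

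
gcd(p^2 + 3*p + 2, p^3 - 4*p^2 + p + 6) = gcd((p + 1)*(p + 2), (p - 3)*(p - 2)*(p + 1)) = p + 1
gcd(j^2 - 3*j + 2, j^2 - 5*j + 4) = j - 1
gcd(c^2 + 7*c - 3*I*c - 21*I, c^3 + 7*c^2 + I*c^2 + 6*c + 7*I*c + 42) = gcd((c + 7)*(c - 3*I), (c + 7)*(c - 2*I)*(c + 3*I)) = c + 7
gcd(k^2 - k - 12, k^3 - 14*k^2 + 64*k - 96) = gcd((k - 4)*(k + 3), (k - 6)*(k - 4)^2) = k - 4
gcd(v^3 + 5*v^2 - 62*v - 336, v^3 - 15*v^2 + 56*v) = v - 8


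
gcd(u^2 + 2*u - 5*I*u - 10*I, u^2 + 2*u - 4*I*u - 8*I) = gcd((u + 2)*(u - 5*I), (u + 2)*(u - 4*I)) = u + 2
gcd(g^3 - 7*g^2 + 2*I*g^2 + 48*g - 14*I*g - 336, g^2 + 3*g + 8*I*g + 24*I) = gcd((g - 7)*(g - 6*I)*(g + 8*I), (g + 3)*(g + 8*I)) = g + 8*I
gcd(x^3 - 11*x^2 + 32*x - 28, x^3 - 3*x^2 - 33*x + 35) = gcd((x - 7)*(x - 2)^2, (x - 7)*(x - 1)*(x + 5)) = x - 7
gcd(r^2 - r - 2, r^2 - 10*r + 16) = r - 2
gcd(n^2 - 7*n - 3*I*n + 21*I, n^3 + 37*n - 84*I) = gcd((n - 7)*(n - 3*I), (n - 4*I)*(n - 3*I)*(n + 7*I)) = n - 3*I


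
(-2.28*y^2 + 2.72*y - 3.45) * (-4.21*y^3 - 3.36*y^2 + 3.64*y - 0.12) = 9.5988*y^5 - 3.7904*y^4 - 2.9139*y^3 + 21.7664*y^2 - 12.8844*y + 0.414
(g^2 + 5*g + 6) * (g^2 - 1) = g^4 + 5*g^3 + 5*g^2 - 5*g - 6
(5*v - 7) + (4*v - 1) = 9*v - 8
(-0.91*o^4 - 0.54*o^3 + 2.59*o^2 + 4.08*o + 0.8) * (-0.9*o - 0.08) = 0.819*o^5 + 0.5588*o^4 - 2.2878*o^3 - 3.8792*o^2 - 1.0464*o - 0.064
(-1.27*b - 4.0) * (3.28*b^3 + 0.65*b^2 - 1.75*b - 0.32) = -4.1656*b^4 - 13.9455*b^3 - 0.3775*b^2 + 7.4064*b + 1.28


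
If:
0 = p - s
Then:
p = s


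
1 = 1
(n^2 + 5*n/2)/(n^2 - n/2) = (2*n + 5)/(2*n - 1)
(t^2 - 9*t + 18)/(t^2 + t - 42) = (t - 3)/(t + 7)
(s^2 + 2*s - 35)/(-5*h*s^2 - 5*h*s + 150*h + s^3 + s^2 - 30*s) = (s + 7)/(-5*h*s - 30*h + s^2 + 6*s)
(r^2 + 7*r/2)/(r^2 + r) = (r + 7/2)/(r + 1)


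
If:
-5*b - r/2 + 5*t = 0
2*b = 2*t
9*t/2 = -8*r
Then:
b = 0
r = 0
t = 0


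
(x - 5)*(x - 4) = x^2 - 9*x + 20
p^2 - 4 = (p - 2)*(p + 2)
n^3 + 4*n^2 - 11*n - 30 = (n - 3)*(n + 2)*(n + 5)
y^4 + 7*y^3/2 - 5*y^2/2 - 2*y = y*(y - 1)*(y + 1/2)*(y + 4)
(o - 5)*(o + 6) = o^2 + o - 30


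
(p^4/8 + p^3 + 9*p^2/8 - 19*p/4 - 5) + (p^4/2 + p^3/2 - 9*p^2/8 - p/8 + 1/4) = 5*p^4/8 + 3*p^3/2 - 39*p/8 - 19/4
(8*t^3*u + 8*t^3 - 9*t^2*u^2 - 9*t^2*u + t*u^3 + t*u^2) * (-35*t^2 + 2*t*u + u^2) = -280*t^5*u - 280*t^5 + 331*t^4*u^2 + 331*t^4*u - 45*t^3*u^3 - 45*t^3*u^2 - 7*t^2*u^4 - 7*t^2*u^3 + t*u^5 + t*u^4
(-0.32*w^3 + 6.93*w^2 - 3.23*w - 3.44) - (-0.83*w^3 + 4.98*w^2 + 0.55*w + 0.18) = 0.51*w^3 + 1.95*w^2 - 3.78*w - 3.62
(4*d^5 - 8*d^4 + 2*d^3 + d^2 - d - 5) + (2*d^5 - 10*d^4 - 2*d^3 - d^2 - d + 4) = 6*d^5 - 18*d^4 - 2*d - 1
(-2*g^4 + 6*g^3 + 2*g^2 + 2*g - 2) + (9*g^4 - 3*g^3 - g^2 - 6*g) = 7*g^4 + 3*g^3 + g^2 - 4*g - 2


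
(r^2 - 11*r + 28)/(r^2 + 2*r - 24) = (r - 7)/(r + 6)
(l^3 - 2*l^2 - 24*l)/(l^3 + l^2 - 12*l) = (l - 6)/(l - 3)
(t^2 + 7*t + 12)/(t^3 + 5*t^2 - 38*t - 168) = (t + 3)/(t^2 + t - 42)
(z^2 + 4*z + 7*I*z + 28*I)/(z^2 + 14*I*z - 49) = (z + 4)/(z + 7*I)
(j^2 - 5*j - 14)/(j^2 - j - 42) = (j + 2)/(j + 6)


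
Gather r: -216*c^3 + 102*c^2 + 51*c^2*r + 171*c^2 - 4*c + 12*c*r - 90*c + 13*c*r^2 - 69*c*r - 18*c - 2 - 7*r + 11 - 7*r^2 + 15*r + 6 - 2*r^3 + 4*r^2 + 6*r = -216*c^3 + 273*c^2 - 112*c - 2*r^3 + r^2*(13*c - 3) + r*(51*c^2 - 57*c + 14) + 15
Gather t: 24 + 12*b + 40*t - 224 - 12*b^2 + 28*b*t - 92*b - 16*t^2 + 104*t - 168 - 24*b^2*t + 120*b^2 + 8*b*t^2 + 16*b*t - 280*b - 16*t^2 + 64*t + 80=108*b^2 - 360*b + t^2*(8*b - 32) + t*(-24*b^2 + 44*b + 208) - 288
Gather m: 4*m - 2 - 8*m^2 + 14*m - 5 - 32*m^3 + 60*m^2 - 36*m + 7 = -32*m^3 + 52*m^2 - 18*m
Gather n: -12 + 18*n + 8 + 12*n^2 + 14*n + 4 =12*n^2 + 32*n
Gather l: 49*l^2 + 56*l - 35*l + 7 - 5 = 49*l^2 + 21*l + 2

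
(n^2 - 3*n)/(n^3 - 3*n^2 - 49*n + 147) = n/(n^2 - 49)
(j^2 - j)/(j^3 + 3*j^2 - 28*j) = (j - 1)/(j^2 + 3*j - 28)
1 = 1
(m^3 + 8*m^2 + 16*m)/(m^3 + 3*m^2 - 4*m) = (m + 4)/(m - 1)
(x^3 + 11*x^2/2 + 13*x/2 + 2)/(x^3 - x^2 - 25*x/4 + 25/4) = 2*(2*x^3 + 11*x^2 + 13*x + 4)/(4*x^3 - 4*x^2 - 25*x + 25)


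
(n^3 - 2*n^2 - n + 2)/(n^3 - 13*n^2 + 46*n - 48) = (n^2 - 1)/(n^2 - 11*n + 24)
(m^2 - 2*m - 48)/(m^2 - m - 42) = (m - 8)/(m - 7)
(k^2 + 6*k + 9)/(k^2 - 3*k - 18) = (k + 3)/(k - 6)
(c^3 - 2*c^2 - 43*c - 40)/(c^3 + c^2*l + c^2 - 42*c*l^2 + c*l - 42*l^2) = (c^2 - 3*c - 40)/(c^2 + c*l - 42*l^2)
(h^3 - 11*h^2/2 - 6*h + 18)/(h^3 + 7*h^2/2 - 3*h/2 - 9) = (h - 6)/(h + 3)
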